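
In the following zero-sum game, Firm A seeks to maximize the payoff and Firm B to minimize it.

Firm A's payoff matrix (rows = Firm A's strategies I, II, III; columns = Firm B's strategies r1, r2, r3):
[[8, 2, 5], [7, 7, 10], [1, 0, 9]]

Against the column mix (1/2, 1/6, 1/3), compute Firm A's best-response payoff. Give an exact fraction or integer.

8

I: (8)·(1/2) + (2)·(1/6) + (5)·(1/3) = 6.
II: (7)·(1/2) + (7)·(1/6) + (10)·(1/3) = 8.
III: (1)·(1/2) + (0)·(1/6) + (9)·(1/3) = 7/2.
The best pure response is II with expected payoff 8.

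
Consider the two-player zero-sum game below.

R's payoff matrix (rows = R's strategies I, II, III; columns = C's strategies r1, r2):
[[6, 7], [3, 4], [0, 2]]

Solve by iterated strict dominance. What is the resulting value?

Column r2 is strictly dominated by r1 for C (6<7, 3<4, 0<2); eliminate r2.
Row II is strictly dominated by row I (6>3); eliminate II.
Row III is strictly dominated by row I (6>0); eliminate III.
Only (I, r1) remains, with payoff 6.

6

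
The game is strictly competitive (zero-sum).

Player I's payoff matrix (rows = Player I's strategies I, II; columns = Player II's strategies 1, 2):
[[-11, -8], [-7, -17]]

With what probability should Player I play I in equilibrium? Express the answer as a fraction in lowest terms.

10/13

Row minima are -11 and -17, so Player I's maximin is -11; column maxima are -7 and -8, so Player II's minimax is -8. These differ, so the equilibrium is in mixed strategies.
Let Player I play I with probability p. Player II is indifferent when −11p − 7(1−p) = −8p − 17(1−p), giving p = 10/13.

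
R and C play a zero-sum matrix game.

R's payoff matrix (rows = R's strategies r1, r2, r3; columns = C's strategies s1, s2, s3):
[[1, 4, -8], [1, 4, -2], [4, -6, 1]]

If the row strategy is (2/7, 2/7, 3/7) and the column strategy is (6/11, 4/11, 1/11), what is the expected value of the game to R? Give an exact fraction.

Against (6/11, 4/11, 1/11), each row's expected payoff is r1: 14/11; r2: 20/11; r3: 1/11.
Taking the (2/7, 2/7, 3/7)-weighted average: (2/7)·(14/11) + (2/7)·(20/11) + (3/7)·(1/11) = 71/77.

71/77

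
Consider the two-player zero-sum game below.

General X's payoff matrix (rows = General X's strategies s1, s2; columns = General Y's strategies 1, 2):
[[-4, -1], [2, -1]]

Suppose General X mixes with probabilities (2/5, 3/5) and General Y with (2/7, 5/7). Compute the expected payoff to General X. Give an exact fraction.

-29/35

Against (2/7, 5/7), each row's expected payoff is s1: -13/7; s2: -1/7.
Taking the (2/5, 3/5)-weighted average: (2/5)·(-13/7) + (3/5)·(-1/7) = -29/35.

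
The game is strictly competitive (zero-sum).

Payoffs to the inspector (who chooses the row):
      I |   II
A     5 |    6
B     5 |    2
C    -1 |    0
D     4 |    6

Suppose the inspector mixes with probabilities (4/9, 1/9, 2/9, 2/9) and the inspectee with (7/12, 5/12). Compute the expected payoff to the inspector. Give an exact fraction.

407/108

Against (7/12, 5/12), each row's expected payoff is A: 65/12; B: 15/4; C: -7/12; D: 29/6.
Taking the (4/9, 1/9, 2/9, 2/9)-weighted average: (4/9)·(65/12) + (1/9)·(15/4) + (2/9)·(-7/12) + (2/9)·(29/6) = 407/108.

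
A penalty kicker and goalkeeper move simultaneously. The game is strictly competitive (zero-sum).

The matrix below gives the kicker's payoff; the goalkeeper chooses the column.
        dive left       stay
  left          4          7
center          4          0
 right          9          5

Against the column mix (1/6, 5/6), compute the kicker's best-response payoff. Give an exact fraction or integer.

13/2

left: (4)·(1/6) + (7)·(5/6) = 13/2.
center: (4)·(1/6) + (0)·(5/6) = 2/3.
right: (9)·(1/6) + (5)·(5/6) = 17/3.
The best pure response is left with expected payoff 13/2.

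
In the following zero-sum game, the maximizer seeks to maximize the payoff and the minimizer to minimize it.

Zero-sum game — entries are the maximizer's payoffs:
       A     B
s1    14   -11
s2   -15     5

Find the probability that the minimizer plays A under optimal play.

16/45

Row minima are -11 and -15, so the maximizer's maximin is -11; column maxima are 14 and 5, so the minimizer's minimax is 5. These differ, so the equilibrium is in mixed strategies.
Let the minimizer play A with probability q. The maximizer is indifferent when 14q − 11(1−q) = −15q + 5(1−q), giving q = 16/45.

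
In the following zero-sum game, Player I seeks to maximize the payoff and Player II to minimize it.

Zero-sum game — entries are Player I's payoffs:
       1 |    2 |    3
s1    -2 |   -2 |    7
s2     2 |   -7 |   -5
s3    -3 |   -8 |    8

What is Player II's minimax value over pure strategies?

-2

The worst case (largest entry) in each column is 1: 2, 2: -2, 3: 8.
The best (smallest) of these is -2.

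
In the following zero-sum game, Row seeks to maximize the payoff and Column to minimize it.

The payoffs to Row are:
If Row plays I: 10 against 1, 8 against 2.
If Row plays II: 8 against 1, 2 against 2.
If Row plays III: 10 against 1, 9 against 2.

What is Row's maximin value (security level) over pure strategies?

The worst-case payoff for each row is I: 8, II: 2, III: 9.
The best of these is 9.

9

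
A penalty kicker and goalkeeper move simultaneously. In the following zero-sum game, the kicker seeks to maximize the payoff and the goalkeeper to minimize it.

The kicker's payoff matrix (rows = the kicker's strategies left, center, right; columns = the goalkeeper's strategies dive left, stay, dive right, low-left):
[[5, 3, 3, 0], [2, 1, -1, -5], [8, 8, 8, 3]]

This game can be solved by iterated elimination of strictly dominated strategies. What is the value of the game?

Column dive left is strictly dominated by low-left for the goalkeeper (0<5, -5<2, 3<8); eliminate dive left.
Row left is strictly dominated by row right (8>3, 8>3, 3>0); eliminate left.
Column stay is strictly dominated by low-left for the goalkeeper (-5<1, 3<8); eliminate stay.
Column dive right is strictly dominated by low-left for the goalkeeper (-5<-1, 3<8); eliminate dive right.
Row center is strictly dominated by row right (3>-5); eliminate center.
Only (right, low-left) remains, with payoff 3.

3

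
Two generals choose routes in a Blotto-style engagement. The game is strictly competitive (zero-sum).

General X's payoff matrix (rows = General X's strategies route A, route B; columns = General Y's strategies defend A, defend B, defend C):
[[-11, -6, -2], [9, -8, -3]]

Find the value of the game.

-71/11

Column defend C is strictly dominated by defend B for General Y (it gives General X more in every row).
The remaining 2×2 game on (route A, route B) × (defend A, defend B) has no saddle point. Let General X play route A with probability p; indifference gives −11p + 9(1−p) = −6p − 8(1−p), so p = 17/22.
Similarly General Y's optimal q on defend A is 1/11, and the value is -11·(1/11) + (-6)·(10/11) = -71/11.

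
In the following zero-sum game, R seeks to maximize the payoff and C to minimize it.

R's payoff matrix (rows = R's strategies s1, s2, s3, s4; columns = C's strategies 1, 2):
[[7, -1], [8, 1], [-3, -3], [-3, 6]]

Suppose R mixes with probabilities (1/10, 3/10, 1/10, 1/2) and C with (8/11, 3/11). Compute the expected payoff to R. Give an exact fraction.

Against (8/11, 3/11), each row's expected payoff is s1: 53/11; s2: 67/11; s3: -3; s4: -6/11.
Taking the (1/10, 3/10, 1/10, 1/2)-weighted average: (1/10)·(53/11) + (3/10)·(67/11) + (1/10)·(-3) + (1/2)·(-6/11) = 191/110.

191/110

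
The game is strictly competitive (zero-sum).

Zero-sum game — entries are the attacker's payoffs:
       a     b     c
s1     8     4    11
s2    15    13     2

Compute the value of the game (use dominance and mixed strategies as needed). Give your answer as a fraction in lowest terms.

15/2

Column a is strictly dominated by b for the defender (it gives the attacker more in every row).
The remaining 2×2 game on (s1, s2) × (b, c) has no saddle point. Let the attacker play s1 with probability p; indifference gives 4p + 13(1−p) = 11p + 2(1−p), so p = 11/18.
Similarly the defender's optimal q on b is 1/2, and the value is 4·(1/2) + (11)·(1/2) = 15/2.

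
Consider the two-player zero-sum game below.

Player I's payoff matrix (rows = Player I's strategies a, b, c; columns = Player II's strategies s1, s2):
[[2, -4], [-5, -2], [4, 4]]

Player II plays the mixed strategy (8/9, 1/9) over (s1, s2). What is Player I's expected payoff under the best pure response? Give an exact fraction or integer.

a: (2)·(8/9) + (-4)·(1/9) = 4/3.
b: (-5)·(8/9) + (-2)·(1/9) = -14/3.
c: (4)·(8/9) + (4)·(1/9) = 4.
The best pure response is c with expected payoff 4.

4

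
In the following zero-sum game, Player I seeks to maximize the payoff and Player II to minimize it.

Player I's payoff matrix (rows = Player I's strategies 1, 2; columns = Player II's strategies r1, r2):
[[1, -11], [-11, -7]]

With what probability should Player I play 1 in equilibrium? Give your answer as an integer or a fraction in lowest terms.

1/4

Row minima are -11 and -11, so Player I's maximin is -11; column maxima are 1 and -7, so Player II's minimax is -7. These differ, so the equilibrium is in mixed strategies.
Let Player I play 1 with probability p. Player II is indifferent when p − 11(1−p) = −11p − 7(1−p), giving p = 1/4.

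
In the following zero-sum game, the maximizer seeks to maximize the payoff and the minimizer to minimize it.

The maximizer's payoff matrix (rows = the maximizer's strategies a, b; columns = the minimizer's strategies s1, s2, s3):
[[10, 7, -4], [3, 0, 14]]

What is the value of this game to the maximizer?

98/25

Column s1 is strictly dominated by s2 for the minimizer (it gives the maximizer more in every row).
The remaining 2×2 game on (a, b) × (s2, s3) has no saddle point. Let the maximizer play a with probability p; indifference gives 7p = −4p + 14(1−p), so p = 14/25.
Similarly the minimizer's optimal q on s2 is 18/25, and the value is 7·(18/25) + (-4)·(7/25) = 98/25.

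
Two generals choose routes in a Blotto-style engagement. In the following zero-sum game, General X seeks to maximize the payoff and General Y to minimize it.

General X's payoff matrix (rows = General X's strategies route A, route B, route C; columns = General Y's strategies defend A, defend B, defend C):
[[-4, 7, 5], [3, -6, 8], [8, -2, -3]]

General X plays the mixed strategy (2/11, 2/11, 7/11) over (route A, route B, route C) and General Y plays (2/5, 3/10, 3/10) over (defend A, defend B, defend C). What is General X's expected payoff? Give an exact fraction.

39/22

Against (2/5, 3/10, 3/10), each row's expected payoff is route A: 2; route B: 9/5; route C: 17/10.
Taking the (2/11, 2/11, 7/11)-weighted average: (2/11)·(2) + (2/11)·(9/5) + (7/11)·(17/10) = 39/22.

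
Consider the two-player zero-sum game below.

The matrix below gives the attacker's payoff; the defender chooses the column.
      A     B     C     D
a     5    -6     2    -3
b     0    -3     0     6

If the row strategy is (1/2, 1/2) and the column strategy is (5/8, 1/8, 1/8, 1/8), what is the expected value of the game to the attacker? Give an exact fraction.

21/16

Against (5/8, 1/8, 1/8, 1/8), each row's expected payoff is a: 9/4; b: 3/8.
Taking the (1/2, 1/2)-weighted average: (1/2)·(9/4) + (1/2)·(3/8) = 21/16.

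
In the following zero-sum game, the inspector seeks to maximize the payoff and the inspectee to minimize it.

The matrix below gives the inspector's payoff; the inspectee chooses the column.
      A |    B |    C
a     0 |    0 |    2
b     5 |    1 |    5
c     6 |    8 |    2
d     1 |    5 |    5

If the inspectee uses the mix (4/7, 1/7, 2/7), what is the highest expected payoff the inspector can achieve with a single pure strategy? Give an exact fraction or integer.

a: (0)·(4/7) + (0)·(1/7) + (2)·(2/7) = 4/7.
b: (5)·(4/7) + (1)·(1/7) + (5)·(2/7) = 31/7.
c: (6)·(4/7) + (8)·(1/7) + (2)·(2/7) = 36/7.
d: (1)·(4/7) + (5)·(1/7) + (5)·(2/7) = 19/7.
The best pure response is c with expected payoff 36/7.

36/7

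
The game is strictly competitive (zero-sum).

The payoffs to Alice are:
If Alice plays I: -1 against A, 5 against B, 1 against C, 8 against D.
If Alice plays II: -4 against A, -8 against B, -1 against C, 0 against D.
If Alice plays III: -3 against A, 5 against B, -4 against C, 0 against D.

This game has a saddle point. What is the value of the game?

Row minima: -1, -8, -4 → Alice's maximin is -1.
Column maxima: -1, 5, 1, 8 → Bob's minimax is -1.
They coincide at (I, A), so the value is -1.

-1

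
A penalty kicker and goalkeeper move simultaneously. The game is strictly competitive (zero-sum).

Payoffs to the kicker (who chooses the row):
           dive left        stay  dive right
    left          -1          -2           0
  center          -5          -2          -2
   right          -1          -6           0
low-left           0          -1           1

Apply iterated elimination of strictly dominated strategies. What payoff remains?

Row center is strictly dominated by row low-left (0>-5, -1>-2, 1>-2); eliminate center.
Column dive left is strictly dominated by stay for the goalkeeper (-2<-1, -6<-1, -1<0); eliminate dive left.
Row left is strictly dominated by row low-left (-1>-2, 1>0); eliminate left.
Column dive right is strictly dominated by stay for the goalkeeper (-6<0, -1<1); eliminate dive right.
Row right is strictly dominated by row low-left (-1>-6); eliminate right.
Only (low-left, stay) remains, with payoff -1.

-1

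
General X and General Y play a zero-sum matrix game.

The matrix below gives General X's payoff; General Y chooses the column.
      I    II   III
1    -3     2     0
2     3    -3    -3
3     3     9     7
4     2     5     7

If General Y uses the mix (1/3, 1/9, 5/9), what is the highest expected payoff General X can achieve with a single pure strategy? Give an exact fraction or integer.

1: (-3)·(1/3) + (2)·(1/9) + (0)·(5/9) = -7/9.
2: (3)·(1/3) + (-3)·(1/9) + (-3)·(5/9) = -1.
3: (3)·(1/3) + (9)·(1/9) + (7)·(5/9) = 53/9.
4: (2)·(1/3) + (5)·(1/9) + (7)·(5/9) = 46/9.
The best pure response is 3 with expected payoff 53/9.

53/9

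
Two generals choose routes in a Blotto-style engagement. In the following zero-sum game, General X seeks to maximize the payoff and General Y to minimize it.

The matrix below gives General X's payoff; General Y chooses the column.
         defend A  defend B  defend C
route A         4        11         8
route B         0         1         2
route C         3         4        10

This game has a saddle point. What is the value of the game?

4

Row minima: 4, 0, 3 → General X's maximin is 4.
Column maxima: 4, 11, 10 → General Y's minimax is 4.
They coincide at (route A, defend A), so the value is 4.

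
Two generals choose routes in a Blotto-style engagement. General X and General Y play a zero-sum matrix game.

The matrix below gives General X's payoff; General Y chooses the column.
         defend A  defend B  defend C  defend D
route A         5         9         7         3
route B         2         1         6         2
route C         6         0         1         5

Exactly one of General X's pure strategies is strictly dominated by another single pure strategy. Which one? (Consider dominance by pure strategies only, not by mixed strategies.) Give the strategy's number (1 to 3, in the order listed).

Compare route B with route A: 5 > 2, 9 > 1, 7 > 6, 3 > 2.
So route A strictly dominates route B for General X; route B is strictly dominated.

2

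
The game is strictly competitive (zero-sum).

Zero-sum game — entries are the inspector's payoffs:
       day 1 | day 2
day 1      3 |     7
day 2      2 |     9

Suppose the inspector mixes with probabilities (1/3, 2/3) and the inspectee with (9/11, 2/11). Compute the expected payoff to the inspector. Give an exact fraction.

Against (9/11, 2/11), each row's expected payoff is day 1: 41/11; day 2: 36/11.
Taking the (1/3, 2/3)-weighted average: (1/3)·(41/11) + (2/3)·(36/11) = 113/33.

113/33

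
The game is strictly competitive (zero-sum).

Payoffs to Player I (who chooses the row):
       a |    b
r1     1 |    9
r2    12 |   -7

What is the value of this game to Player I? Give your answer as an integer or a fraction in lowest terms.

Row minima are 1 and -7, so Player I's maximin is 1; column maxima are 12 and 9, so Player II's minimax is 9. These differ, so the equilibrium is in mixed strategies.
Let Player I play r1 with probability p. Player II is indifferent when p + 12(1−p) = 9p − 7(1−p), giving p = 19/27.
Let Player II play a with probability q. Player I is indifferent when q + 9(1−q) = 12q − 7(1−q), giving q = 16/27.
The value is 1·(16/27) + (9)·(11/27) = 115/27.

115/27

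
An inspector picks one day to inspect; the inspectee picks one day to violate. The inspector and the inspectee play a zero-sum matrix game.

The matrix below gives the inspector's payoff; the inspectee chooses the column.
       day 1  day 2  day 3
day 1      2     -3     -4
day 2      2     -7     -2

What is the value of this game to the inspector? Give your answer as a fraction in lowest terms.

-11/3

Column day 1 is strictly dominated by day 3 for the inspectee (it gives the inspector more in every row).
The remaining 2×2 game on (day 1, day 2) × (day 2, day 3) has no saddle point. Let the inspector play day 1 with probability p; indifference gives −3p − 7(1−p) = −4p − 2(1−p), so p = 5/6.
Similarly the inspectee's optimal q on day 2 is 1/3, and the value is -3·(1/3) + (-4)·(2/3) = -11/3.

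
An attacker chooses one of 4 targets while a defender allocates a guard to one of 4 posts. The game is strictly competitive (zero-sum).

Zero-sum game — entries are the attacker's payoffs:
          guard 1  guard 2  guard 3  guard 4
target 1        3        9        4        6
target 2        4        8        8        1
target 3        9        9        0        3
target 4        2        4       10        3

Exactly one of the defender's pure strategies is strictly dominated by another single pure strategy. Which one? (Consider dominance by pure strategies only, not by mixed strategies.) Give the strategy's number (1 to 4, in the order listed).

The defender prefers columns that give the attacker less. Compare guard 2 with guard 4: 6 < 9, 1 < 8, 3 < 9, 3 < 4.
So guard 4 strictly dominates guard 2 for the defender; guard 2 is strictly dominated.

2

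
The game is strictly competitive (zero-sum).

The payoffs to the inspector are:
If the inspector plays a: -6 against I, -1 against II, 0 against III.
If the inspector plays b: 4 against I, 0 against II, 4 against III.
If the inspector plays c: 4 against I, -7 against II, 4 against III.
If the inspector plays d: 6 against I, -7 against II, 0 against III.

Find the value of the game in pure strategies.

0

Row minima: -6, 0, -7, -7 → the inspector's maximin is 0.
Column maxima: 6, 0, 4 → the inspectee's minimax is 0.
They coincide at (b, II), so the value is 0.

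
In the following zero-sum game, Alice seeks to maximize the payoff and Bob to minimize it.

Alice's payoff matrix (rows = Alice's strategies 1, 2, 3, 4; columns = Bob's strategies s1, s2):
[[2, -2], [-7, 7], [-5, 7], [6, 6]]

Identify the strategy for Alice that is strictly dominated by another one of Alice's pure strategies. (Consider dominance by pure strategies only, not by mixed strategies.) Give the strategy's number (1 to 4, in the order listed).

Compare 1 with 4: 6 > 2, 6 > -2.
So 4 strictly dominates 1 for Alice; 1 is strictly dominated.

1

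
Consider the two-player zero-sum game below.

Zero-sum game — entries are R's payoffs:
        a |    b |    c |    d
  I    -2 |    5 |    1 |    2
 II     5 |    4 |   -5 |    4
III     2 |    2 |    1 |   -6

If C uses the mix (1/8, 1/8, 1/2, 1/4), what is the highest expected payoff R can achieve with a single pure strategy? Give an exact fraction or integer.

11/8

I: (-2)·(1/8) + (5)·(1/8) + (1)·(1/2) + (2)·(1/4) = 11/8.
II: (5)·(1/8) + (4)·(1/8) + (-5)·(1/2) + (4)·(1/4) = -3/8.
III: (2)·(1/8) + (2)·(1/8) + (1)·(1/2) + (-6)·(1/4) = -1/2.
The best pure response is I with expected payoff 11/8.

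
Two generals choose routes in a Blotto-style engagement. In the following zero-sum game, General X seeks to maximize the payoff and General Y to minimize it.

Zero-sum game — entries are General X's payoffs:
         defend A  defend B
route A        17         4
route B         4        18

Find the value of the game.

Row minima are 4 and 4, so General X's maximin is 4; column maxima are 17 and 18, so General Y's minimax is 17. These differ, so the equilibrium is in mixed strategies.
Let General X play route A with probability p. General Y is indifferent when 17p + 4(1−p) = 4p + 18(1−p), giving p = 14/27.
Let General Y play defend A with probability q. General X is indifferent when 17q + 4(1−q) = 4q + 18(1−q), giving q = 14/27.
The value is 17·(14/27) + (4)·(13/27) = 290/27.

290/27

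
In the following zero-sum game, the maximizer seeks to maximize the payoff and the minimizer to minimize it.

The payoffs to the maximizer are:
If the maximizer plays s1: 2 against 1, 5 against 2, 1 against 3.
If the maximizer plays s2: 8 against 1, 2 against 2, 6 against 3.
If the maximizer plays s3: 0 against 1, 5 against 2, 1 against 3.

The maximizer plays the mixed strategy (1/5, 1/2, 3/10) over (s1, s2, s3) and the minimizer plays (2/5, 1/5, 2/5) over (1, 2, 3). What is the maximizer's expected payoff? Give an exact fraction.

Against (2/5, 1/5, 2/5), each row's expected payoff is s1: 11/5; s2: 6; s3: 7/5.
Taking the (1/5, 1/2, 3/10)-weighted average: (1/5)·(11/5) + (1/2)·(6) + (3/10)·(7/5) = 193/50.

193/50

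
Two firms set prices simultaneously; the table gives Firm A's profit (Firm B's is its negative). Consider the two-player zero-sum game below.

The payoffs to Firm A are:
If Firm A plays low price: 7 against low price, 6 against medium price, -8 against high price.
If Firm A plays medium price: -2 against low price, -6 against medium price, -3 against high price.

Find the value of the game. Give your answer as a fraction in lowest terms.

Column low price is strictly dominated by medium price for Firm B (it gives Firm A more in every row).
The remaining 2×2 game on (low price, medium price) × (medium price, high price) has no saddle point. Let Firm A play low price with probability p; indifference gives 6p − 6(1−p) = −8p − 3(1−p), so p = 3/17.
Similarly Firm B's optimal q on medium price is 5/17, and the value is 6·(5/17) + (-8)·(12/17) = -66/17.

-66/17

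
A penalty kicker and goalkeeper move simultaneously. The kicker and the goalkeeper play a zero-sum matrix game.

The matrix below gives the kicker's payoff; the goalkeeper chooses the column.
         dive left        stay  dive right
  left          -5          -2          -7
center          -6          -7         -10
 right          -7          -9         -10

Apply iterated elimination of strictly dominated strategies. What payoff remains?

Column dive left is strictly dominated by dive right for the goalkeeper (-7<-5, -10<-6, -10<-7); eliminate dive left.
Column stay is strictly dominated by dive right for the goalkeeper (-7<-2, -10<-7, -10<-9); eliminate stay.
Row right is strictly dominated by row left (-7>-10); eliminate right.
Row center is strictly dominated by row left (-7>-10); eliminate center.
Only (left, dive right) remains, with payoff -7.

-7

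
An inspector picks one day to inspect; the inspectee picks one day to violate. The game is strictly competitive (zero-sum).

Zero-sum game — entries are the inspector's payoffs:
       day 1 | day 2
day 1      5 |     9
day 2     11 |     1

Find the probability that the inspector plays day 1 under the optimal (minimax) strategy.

Row minima are 5 and 1, so the inspector's maximin is 5; column maxima are 11 and 9, so the inspectee's minimax is 9. These differ, so the equilibrium is in mixed strategies.
Let the inspector play day 1 with probability p. The inspectee is indifferent when 5p + 11(1−p) = 9p + (1−p), giving p = 5/7.

5/7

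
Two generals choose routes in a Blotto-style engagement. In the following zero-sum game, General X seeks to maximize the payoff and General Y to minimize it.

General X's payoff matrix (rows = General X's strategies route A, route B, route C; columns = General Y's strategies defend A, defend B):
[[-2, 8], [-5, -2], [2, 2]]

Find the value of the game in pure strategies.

Row minima: -2, -5, 2 → General X's maximin is 2.
Column maxima: 2, 8 → General Y's minimax is 2.
They coincide at (route C, defend A), so the value is 2.

2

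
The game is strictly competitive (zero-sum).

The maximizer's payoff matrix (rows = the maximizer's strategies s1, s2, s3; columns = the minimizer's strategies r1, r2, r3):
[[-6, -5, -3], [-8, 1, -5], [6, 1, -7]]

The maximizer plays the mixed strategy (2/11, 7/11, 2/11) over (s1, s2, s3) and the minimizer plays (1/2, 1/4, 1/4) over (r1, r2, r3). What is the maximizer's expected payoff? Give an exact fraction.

-42/11

Against (1/2, 1/4, 1/4), each row's expected payoff is s1: -5; s2: -5; s3: 3/2.
Taking the (2/11, 7/11, 2/11)-weighted average: (2/11)·(-5) + (7/11)·(-5) + (2/11)·(3/2) = -42/11.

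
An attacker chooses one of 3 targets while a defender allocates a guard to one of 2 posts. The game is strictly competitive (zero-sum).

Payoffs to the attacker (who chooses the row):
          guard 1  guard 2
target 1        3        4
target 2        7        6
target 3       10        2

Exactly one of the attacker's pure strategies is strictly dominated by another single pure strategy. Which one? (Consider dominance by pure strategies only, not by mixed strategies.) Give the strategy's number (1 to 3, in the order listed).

1

Compare target 1 with target 2: 7 > 3, 6 > 4.
So target 2 strictly dominates target 1 for the attacker; target 1 is strictly dominated.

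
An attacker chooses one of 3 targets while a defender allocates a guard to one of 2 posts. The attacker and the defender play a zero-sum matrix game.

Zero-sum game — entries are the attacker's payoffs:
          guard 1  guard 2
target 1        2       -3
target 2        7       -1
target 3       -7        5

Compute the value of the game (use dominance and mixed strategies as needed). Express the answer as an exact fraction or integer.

Row target 1 is strictly dominated by row target 2, so the attacker never plays it.
The remaining 2×2 game on (target 2, target 3) × (guard 1, guard 2) has no saddle point. Let the attacker play target 2 with probability p; indifference gives 7p − 7(1−p) = −p + 5(1−p), so p = 3/5.
Similarly the defender's optimal q on guard 1 is 3/10, and the value is 7·(3/10) + (-1)·(7/10) = 7/5.

7/5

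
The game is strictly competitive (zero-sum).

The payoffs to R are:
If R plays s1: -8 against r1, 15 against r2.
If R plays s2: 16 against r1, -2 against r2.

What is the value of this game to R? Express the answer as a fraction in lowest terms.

224/41

Row minima are -8 and -2, so R's maximin is -2; column maxima are 16 and 15, so C's minimax is 15. These differ, so the equilibrium is in mixed strategies.
Let R play s1 with probability p. C is indifferent when −8p + 16(1−p) = 15p − 2(1−p), giving p = 18/41.
Let C play r1 with probability q. R is indifferent when −8q + 15(1−q) = 16q − 2(1−q), giving q = 17/41.
The value is -8·(17/41) + (15)·(24/41) = 224/41.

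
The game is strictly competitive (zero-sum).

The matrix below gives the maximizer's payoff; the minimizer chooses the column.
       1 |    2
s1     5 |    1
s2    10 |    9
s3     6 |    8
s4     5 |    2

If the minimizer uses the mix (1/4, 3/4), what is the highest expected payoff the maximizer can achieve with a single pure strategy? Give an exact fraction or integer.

37/4

s1: (5)·(1/4) + (1)·(3/4) = 2.
s2: (10)·(1/4) + (9)·(3/4) = 37/4.
s3: (6)·(1/4) + (8)·(3/4) = 15/2.
s4: (5)·(1/4) + (2)·(3/4) = 11/4.
The best pure response is s2 with expected payoff 37/4.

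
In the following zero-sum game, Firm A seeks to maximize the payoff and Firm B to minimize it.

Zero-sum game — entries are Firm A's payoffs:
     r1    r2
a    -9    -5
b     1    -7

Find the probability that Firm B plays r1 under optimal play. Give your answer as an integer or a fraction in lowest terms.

1/6

Row minima are -9 and -7, so Firm A's maximin is -7; column maxima are 1 and -5, so Firm B's minimax is -5. These differ, so the equilibrium is in mixed strategies.
Let Firm B play r1 with probability q. Firm A is indifferent when −9q − 5(1−q) = q − 7(1−q), giving q = 1/6.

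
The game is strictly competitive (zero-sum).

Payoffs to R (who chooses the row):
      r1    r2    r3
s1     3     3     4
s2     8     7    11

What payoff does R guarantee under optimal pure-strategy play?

Row minima: 3, 7 → R's maximin is 7.
Column maxima: 8, 7, 11 → C's minimax is 7.
They coincide at (s2, r2), so the value is 7.

7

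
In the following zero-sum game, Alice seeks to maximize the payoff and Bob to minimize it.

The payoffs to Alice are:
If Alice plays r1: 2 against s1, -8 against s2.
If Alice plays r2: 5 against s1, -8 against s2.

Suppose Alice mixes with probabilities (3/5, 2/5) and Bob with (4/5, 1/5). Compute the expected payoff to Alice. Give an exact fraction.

24/25

Against (4/5, 1/5), each row's expected payoff is r1: 0; r2: 12/5.
Taking the (3/5, 2/5)-weighted average: (3/5)·(0) + (2/5)·(12/5) = 24/25.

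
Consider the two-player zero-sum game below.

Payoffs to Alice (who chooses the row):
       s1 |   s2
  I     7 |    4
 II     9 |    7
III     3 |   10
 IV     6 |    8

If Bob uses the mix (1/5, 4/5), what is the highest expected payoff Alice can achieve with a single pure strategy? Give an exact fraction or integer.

43/5

I: (7)·(1/5) + (4)·(4/5) = 23/5.
II: (9)·(1/5) + (7)·(4/5) = 37/5.
III: (3)·(1/5) + (10)·(4/5) = 43/5.
IV: (6)·(1/5) + (8)·(4/5) = 38/5.
The best pure response is III with expected payoff 43/5.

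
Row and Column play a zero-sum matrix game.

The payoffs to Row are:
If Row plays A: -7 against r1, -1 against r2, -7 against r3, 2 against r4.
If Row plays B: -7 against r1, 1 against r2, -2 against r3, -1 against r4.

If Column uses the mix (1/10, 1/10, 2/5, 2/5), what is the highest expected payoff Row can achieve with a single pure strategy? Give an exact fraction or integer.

A: (-7)·(1/10) + (-1)·(1/10) + (-7)·(2/5) + (2)·(2/5) = -14/5.
B: (-7)·(1/10) + (1)·(1/10) + (-2)·(2/5) + (-1)·(2/5) = -9/5.
The best pure response is B with expected payoff -9/5.

-9/5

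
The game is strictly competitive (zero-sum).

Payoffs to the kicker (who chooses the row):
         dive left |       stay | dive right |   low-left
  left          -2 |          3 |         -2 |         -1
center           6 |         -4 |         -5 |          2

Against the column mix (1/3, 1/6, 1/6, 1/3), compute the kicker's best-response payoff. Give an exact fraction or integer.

left: (-2)·(1/3) + (3)·(1/6) + (-2)·(1/6) + (-1)·(1/3) = -5/6.
center: (6)·(1/3) + (-4)·(1/6) + (-5)·(1/6) + (2)·(1/3) = 7/6.
The best pure response is center with expected payoff 7/6.

7/6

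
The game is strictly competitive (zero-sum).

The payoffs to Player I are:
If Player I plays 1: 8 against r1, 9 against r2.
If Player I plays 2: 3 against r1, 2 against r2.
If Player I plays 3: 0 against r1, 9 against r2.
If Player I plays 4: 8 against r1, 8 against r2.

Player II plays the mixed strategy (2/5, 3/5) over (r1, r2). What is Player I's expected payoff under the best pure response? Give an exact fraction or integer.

1: (8)·(2/5) + (9)·(3/5) = 43/5.
2: (3)·(2/5) + (2)·(3/5) = 12/5.
3: (0)·(2/5) + (9)·(3/5) = 27/5.
4: (8)·(2/5) + (8)·(3/5) = 8.
The best pure response is 1 with expected payoff 43/5.

43/5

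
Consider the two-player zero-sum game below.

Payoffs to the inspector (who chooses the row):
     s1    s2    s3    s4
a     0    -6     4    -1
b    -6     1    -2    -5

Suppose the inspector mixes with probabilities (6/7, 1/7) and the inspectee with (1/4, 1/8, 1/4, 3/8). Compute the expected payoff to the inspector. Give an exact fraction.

Against (1/4, 1/8, 1/4, 3/8), each row's expected payoff is a: -1/8; b: -15/4.
Taking the (6/7, 1/7)-weighted average: (6/7)·(-1/8) + (1/7)·(-15/4) = -9/14.

-9/14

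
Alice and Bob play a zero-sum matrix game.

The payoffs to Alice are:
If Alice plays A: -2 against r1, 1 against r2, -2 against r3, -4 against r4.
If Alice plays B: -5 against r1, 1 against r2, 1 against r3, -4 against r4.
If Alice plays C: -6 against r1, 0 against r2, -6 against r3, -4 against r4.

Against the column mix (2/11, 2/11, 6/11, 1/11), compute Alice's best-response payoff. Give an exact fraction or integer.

-6/11

A: (-2)·(2/11) + (1)·(2/11) + (-2)·(6/11) + (-4)·(1/11) = -18/11.
B: (-5)·(2/11) + (1)·(2/11) + (1)·(6/11) + (-4)·(1/11) = -6/11.
C: (-6)·(2/11) + (0)·(2/11) + (-6)·(6/11) + (-4)·(1/11) = -52/11.
The best pure response is B with expected payoff -6/11.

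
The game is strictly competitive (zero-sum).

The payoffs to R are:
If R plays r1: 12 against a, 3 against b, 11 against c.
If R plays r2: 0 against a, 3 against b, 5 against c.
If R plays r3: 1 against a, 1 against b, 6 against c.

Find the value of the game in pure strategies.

Row minima: 3, 0, 1 → R's maximin is 3.
Column maxima: 12, 3, 11 → C's minimax is 3.
They coincide at (r1, b), so the value is 3.

3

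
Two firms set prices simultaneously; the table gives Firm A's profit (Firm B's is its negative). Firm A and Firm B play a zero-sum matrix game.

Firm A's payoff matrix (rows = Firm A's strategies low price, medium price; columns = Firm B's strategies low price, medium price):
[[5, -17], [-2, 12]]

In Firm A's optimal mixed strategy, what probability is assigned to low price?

7/18

Row minima are -17 and -2, so Firm A's maximin is -2; column maxima are 5 and 12, so Firm B's minimax is 5. These differ, so the equilibrium is in mixed strategies.
Let Firm A play low price with probability p. Firm B is indifferent when 5p − 2(1−p) = −17p + 12(1−p), giving p = 7/18.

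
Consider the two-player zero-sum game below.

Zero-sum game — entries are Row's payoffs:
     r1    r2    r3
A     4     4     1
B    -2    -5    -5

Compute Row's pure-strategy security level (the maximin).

1

The worst-case payoff for each row is A: 1, B: -5.
The best of these is 1.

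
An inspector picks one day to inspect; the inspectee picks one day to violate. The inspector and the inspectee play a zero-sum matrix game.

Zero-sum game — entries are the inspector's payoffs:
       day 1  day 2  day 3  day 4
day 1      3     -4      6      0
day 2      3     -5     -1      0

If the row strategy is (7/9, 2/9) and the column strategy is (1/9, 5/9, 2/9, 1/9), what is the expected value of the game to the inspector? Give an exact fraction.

-83/81

Against (1/9, 5/9, 2/9, 1/9), each row's expected payoff is day 1: -5/9; day 2: -8/3.
Taking the (7/9, 2/9)-weighted average: (7/9)·(-5/9) + (2/9)·(-8/3) = -83/81.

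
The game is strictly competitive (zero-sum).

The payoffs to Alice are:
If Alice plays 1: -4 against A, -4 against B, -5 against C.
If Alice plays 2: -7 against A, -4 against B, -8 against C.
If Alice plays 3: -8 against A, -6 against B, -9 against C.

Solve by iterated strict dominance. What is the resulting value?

Column A is strictly dominated by C for Bob (-5<-4, -8<-7, -9<-8); eliminate A.
Column B is strictly dominated by C for Bob (-5<-4, -8<-4, -9<-6); eliminate B.
Row 2 is strictly dominated by row 1 (-5>-8); eliminate 2.
Row 3 is strictly dominated by row 1 (-5>-9); eliminate 3.
Only (1, C) remains, with payoff -5.

-5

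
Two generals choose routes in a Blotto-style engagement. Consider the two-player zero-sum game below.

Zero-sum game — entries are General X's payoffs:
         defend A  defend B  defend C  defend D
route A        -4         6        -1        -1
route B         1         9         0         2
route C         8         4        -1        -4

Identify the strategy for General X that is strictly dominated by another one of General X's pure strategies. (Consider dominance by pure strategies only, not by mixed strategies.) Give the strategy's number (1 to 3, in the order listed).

Compare route A with route B: 1 > -4, 9 > 6, 0 > -1, 2 > -1.
So route B strictly dominates route A for General X; route A is strictly dominated.

1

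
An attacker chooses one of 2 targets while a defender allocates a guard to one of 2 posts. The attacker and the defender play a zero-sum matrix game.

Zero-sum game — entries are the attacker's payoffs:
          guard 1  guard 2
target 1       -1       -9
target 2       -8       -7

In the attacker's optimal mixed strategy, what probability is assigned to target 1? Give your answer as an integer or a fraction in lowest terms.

Row minima are -9 and -8, so the attacker's maximin is -8; column maxima are -1 and -7, so the defender's minimax is -7. These differ, so the equilibrium is in mixed strategies.
Let the attacker play target 1 with probability p. The defender is indifferent when −p − 8(1−p) = −9p − 7(1−p), giving p = 1/9.

1/9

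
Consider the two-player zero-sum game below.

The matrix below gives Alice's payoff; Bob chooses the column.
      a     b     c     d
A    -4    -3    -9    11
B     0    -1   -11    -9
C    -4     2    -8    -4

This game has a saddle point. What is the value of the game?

Row minima: -9, -11, -8 → Alice's maximin is -8.
Column maxima: 0, 2, -8, 11 → Bob's minimax is -8.
They coincide at (C, c), so the value is -8.

-8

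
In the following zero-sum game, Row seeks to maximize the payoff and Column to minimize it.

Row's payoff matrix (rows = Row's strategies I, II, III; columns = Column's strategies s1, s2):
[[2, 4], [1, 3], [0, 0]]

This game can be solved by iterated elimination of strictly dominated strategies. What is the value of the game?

2

Row II is strictly dominated by row I (2>1, 4>3); eliminate II.
Row III is strictly dominated by row I (2>0, 4>0); eliminate III.
Column s2 is strictly dominated by s1 for Column (2<4); eliminate s2.
Only (I, s1) remains, with payoff 2.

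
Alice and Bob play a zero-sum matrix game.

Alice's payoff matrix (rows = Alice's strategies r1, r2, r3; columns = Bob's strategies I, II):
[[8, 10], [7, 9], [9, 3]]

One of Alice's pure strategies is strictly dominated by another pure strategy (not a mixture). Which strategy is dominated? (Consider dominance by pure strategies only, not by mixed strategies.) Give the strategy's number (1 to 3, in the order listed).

Compare r2 with r1: 8 > 7, 10 > 9.
So r1 strictly dominates r2 for Alice; r2 is strictly dominated.

2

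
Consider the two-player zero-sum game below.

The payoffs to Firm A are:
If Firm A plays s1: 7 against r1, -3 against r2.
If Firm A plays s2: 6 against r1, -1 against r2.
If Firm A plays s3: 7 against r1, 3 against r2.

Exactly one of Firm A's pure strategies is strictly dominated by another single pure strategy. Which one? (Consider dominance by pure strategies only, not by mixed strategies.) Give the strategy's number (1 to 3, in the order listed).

Compare s2 with s3: 7 > 6, 3 > -1.
So s3 strictly dominates s2 for Firm A; s2 is strictly dominated.

2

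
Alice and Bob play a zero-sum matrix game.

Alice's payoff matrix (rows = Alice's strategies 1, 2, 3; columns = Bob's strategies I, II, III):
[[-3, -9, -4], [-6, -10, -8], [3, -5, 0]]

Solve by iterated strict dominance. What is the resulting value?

Column I is strictly dominated by II for Bob (-9<-3, -10<-6, -5<3); eliminate I.
Row 1 is strictly dominated by row 3 (-5>-9, 0>-4); eliminate 1.
Row 2 is strictly dominated by row 3 (-5>-10, 0>-8); eliminate 2.
Column III is strictly dominated by II for Bob (-5<0); eliminate III.
Only (3, II) remains, with payoff -5.

-5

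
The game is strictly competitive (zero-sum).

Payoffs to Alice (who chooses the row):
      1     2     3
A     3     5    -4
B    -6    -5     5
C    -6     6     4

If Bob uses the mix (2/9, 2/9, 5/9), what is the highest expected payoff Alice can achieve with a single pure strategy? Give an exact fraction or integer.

A: (3)·(2/9) + (5)·(2/9) + (-4)·(5/9) = -4/9.
B: (-6)·(2/9) + (-5)·(2/9) + (5)·(5/9) = 1/3.
C: (-6)·(2/9) + (6)·(2/9) + (4)·(5/9) = 20/9.
The best pure response is C with expected payoff 20/9.

20/9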